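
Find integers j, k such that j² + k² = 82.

We need to find integers j, k > 0 such that j² + k² = 82.
Trying j = 1: k² = 82 - 1² = 82 - 1 = 81
k = 9
Check: 1² + 9² = 1 + 81 = 82 ✓

82 = 1² + 9²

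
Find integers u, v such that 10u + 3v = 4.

Step 1: Check solvability.
gcd(10, 3) = 1
Since 1 divides 4, solutions exist.

Step 2: Apply extended Euclidean algorithm to find gcd.
We find integers such that 10*x0 + 3*y0 = 1

Step 3: Scale the particular solution.
Multiply by 4/1 = 4:
u = 4, v = -12

Step 4: Verify.
10*(4) + 3*(-12) = 4 = 4 ✓

u = 4, v = -12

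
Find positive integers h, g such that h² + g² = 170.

Search for h with 170 - h² a perfect square.
h = 1: 170 - 1² = 170 - 1 = 169 = 13² ✓
So h = 1, g = 13.

h = 1, g = 13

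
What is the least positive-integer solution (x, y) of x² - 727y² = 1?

We seek the smallest positive integers (x, y) with x² - 727y² = 1, i.e., x² = 727y² + 1.
Try successive y values:
y = 1: x² = 727·1² + 1 = 728, not a perfect square
y = 2: x² = 727·2² + 1 = 2909, not a perfect square
y = 3: x² = 727·3² + 1 = 6544, not a perfect square
... continuing the search (or via continued fractions) ...
y = 27: x² = 727·27² + 1 = 529984, x = 728 ✓

Verify: 728² - 727·27² = 529984 - 529983 = 1 ✓

x = 728, y = 27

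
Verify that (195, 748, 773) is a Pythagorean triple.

Compute a² + b² = 195² + 748² = 38025 + 559504 = 597529
Compute c² = 773² = 597529
Since 597529 = 597529, confirmed.

Yes, it is a Pythagorean triple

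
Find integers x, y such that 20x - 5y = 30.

Step 1: Check solvability.
gcd(20, 5) = 5
Since 5 divides 30, solutions exist.

Step 2: Apply extended Euclidean algorithm to find gcd.
We find integers such that 20*x0 + 5*y0 = 5

Step 3: Scale the particular solution.
Multiply by 30/5 = 6:
x = 0, y = -6

Step 4: Verify.
20*(0) - 5*(-6) = 30 = 30 ✓

x = 0, y = -6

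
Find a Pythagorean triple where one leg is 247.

We need the other leg and hypotenuse such that 247² + x² = c².
Take x = 96, c = 265: 247² + 96² = 61009 + 9216 = 70225 = 265² ✓
Triple: (247, 96, 265)

(247, 96, 265)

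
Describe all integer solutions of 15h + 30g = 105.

Step 1: Compute gcd(15, 30) = 15.
Since 15 divides 105, solutions exist.

Step 2: Find a particular solution using extended Euclidean algorithm.
We get h₀ = 7, g₀ = 0.
Check: 15*7 + 30*0 = 105 = 105 ✓

Step 3: Write the general solution.
h = 7 + (30/15)t = 7 + 2t
g = 0 - (15/15)t = 0 - 1t
for any integer t.

h = 7 + 2t, g = 0 - 1t for integer t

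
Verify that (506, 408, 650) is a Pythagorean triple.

Compute a² + b²:
506² + 408² = 256036 + 166464 = 422500
Compute c²:
650² = 422500
Since 422500 = 422500, it is a Pythagorean triple.

Yes, it is a Pythagorean triple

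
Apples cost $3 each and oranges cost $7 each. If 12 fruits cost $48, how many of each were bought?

Let a = apples, o = oranges.
a + o = 12
3a + 7o = 48
Substitute o = 12 - a:
3a + 7(12 - a) = 48
(3 - 7)a = 48 - 84
-4a = -36
a = 9, o = 12 - 9 = 3

Apples: 9, Oranges: 3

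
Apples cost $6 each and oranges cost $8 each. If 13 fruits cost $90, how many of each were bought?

Let a = apples, o = oranges.
a + o = 13
6a + 8o = 90
Substitute o = 13 - a:
6a + 8(13 - a) = 90
(6 - 8)a = 90 - 104
-2a = -14
a = 7, o = 13 - 7 = 6

Apples: 7, Oranges: 6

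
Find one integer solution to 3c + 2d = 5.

Step 1: Check solvability.
gcd(3, 2) = 1
Since 1 divides 5, solutions exist.

Step 2: Apply extended Euclidean algorithm to find gcd.
We find integers such that 3*x0 + 2*y0 = 1

Step 3: Scale the particular solution.
Multiply by 5/1 = 5:
c = 5, d = -5

Step 4: Verify.
3*(5) + 2*(-5) = 5 = 5 ✓

c = 5, d = -5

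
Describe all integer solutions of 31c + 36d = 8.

Step 1: Compute gcd(31, 36) = 1.
Since 1 divides 8, solutions exist.

Step 2: Find a particular solution using extended Euclidean algorithm.
We get c₀ = 56, d₀ = -48.
Check: 31*56 + 36*-48 = 8 = 8 ✓

Step 3: Write the general solution.
c = 56 + (36/1)t = 56 + 36t
d = -48 - (31/1)t = -48 - 31t
for any integer t.

c = 56 + 36t, d = -48 - 31t for integer t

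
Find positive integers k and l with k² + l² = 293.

We need to find integers k, l > 0 such that k² + l² = 293.
Trying k = 2: l² = 293 - 2² = 293 - 4 = 289
l = 17
Check: 2² + 17² = 4 + 289 = 293 ✓

293 = 2² + 17²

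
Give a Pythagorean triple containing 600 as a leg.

We need the other leg and hypotenuse such that 600² + x² = c².
Take x = 1178, c = 1322: 600² + 1178² = 360000 + 1387684 = 1747684 = 1322² ✓
Triple: (1178, 600, 1322)

(1178, 600, 1322)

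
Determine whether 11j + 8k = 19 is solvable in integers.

Step 1: Compute gcd(11, 8).
gcd(11, 8) = 1

Step 2: Check divisibility.
Does 1 divide 19? 19 = 1 x 19, so yes.

By the theorem on linear Diophantine equations, 11j + 8k = 19 has integer solutions if and only if gcd(11, 8) divides 19. Since 1 | 19, solutions exist.

Yes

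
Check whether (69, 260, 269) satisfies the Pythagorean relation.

Compute a² + b²:
69² + 260² = 4761 + 67600 = 72361
Compute c²:
269² = 72361
Since 72361 = 72361, it is a Pythagorean triple.

Yes, it is a Pythagorean triple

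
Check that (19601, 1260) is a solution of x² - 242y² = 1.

Compute x² = 19601² = 384199201
Compute 242y² = 242·1260² = 242·1587600 = 384199200
x² - 242y² = 384199201 - 384199200 = 1
Since this equals 1, (19601, 1260) is a solution.

Yes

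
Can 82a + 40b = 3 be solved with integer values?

Step 1: Compute gcd(82, 40).
gcd(82, 40) = 2

Step 2: Check divisibility.
Does 2 divide 3? 3 = 2 x 1 + 1, so no.

By the theorem on linear Diophantine equations, 82a + 40b = 3 has integer solutions if and only if gcd(82, 40) divides 3. Since 2 does not divide 3, no solutions exist.

No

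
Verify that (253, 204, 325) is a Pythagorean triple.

Compute a² + b²:
253² + 204² = 64009 + 41616 = 105625
Compute c²:
325² = 105625
Since 105625 = 105625, it is a Pythagorean triple.

Yes, it is a Pythagorean triple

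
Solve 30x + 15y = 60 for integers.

Step 1: Check solvability.
gcd(30, 15) = 15
Since 15 divides 60, solutions exist.

Step 2: Apply extended Euclidean algorithm to find gcd.
We find integers such that 30*x0 + 15*y0 = 15

Step 3: Scale the particular solution.
Multiply by 60/15 = 4:
x = 0, y = 4

Step 4: Verify.
30*(0) + 15*(4) = 60 = 60 ✓

x = 0, y = 4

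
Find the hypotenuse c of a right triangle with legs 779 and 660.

c² = a² + b² = 779² + 660² = 606841 + 435600 = 1042441
c = sqrt(1042441) = 1021

1021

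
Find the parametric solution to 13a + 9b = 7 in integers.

Step 1: Compute gcd(13, 9) = 1.
Since 1 divides 7, solutions exist.

Step 2: Find a particular solution using extended Euclidean algorithm.
We get a₀ = -14, b₀ = 21.
Check: 13*-14 + 9*21 = 7 = 7 ✓

Step 3: Write the general solution.
a = -14 + (9/1)t = -14 + 9t
b = 21 - (13/1)t = 21 - 13t
for any integer t.

a = -14 + 9t, b = 21 - 13t for integer t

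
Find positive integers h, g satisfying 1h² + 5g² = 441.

Try small values of h and check whether (441 - 1h²)/5 is a perfect square.
h = 6: 1·6² = 36, so 5g² = 441 - 36 = 405, giving g² = 81, g = 9.
Check: 1·6² + 5·9² = 36 + 405 = 441 ✓

h = 6, g = 9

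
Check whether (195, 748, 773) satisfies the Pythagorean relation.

Compute a² + b²:
195² + 748² = 38025 + 559504 = 597529
Compute c²:
773² = 597529
Since 597529 = 597529, it is a Pythagorean triple.

Yes, it is a Pythagorean triple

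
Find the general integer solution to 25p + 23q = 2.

Step 1: Compute gcd(25, 23) = 1.
Since 1 divides 2, solutions exist.

Step 2: Find a particular solution using extended Euclidean algorithm.
We get p₀ = -22, q₀ = 24.
Check: 25*-22 + 23*24 = 2 = 2 ✓

Step 3: Write the general solution.
p = -22 + (23/1)t = -22 + 23t
q = 24 - (25/1)t = 24 - 25t
for any integer t.

p = -22 + 23t, q = 24 - 25t for integer t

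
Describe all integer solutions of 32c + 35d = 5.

Step 1: Compute gcd(32, 35) = 1.
Since 1 divides 5, solutions exist.

Step 2: Find a particular solution using extended Euclidean algorithm.
We get c₀ = -60, d₀ = 55.
Check: 32*-60 + 35*55 = 5 = 5 ✓

Step 3: Write the general solution.
c = -60 + (35/1)t = -60 + 35t
d = 55 - (32/1)t = 55 - 32t
for any integer t.

c = -60 + 35t, d = 55 - 32t for integer t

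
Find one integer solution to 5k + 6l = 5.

Step 1: Check solvability.
gcd(5, 6) = 1
Since 1 divides 5, solutions exist.

Step 2: Apply extended Euclidean algorithm to find gcd.
We find integers such that 5*x0 + 6*y0 = 1

Step 3: Scale the particular solution.
Multiply by 5/1 = 5:
k = -5, l = 5

Step 4: Verify.
5*(-5) + 6*(5) = 5 = 5 ✓

k = -5, l = 5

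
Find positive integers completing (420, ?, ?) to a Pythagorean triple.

We need the other leg and hypotenuse such that 420² + x² = c².
Take x = 637, c = 763: 420² + 637² = 176400 + 405769 = 582169 = 763² ✓
Triple: (637, 420, 763)

(637, 420, 763)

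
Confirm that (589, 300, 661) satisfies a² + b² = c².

Compute a² + b² = 589² + 300² = 346921 + 90000 = 436921
Compute c² = 661² = 436921
Since 436921 = 436921, confirmed.

Yes, it is a Pythagorean triple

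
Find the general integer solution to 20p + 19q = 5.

Step 1: Compute gcd(20, 19) = 1.
Since 1 divides 5, solutions exist.

Step 2: Find a particular solution using extended Euclidean algorithm.
We get p₀ = 5, q₀ = -5.
Check: 20*5 + 19*-5 = 5 = 5 ✓

Step 3: Write the general solution.
p = 5 + (19/1)t = 5 + 19t
q = -5 - (20/1)t = -5 - 20t
for any integer t.

p = 5 + 19t, q = -5 - 20t for integer t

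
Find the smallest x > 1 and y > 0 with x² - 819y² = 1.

We seek the smallest positive integers (x, y) with x² - 819y² = 1, i.e., x² = 819y² + 1.
Try successive y values:
y = 1: x² = 819·1² + 1 = 820, not a perfect square
y = 2: x² = 819·2² + 1 = 3277, not a perfect square
y = 3: x² = 819·3² + 1 = 7372, not a perfect square
... continuing the search (or via continued fractions) ...
y = 55: x² = 819·55² + 1 = 2477476, x = 1574 ✓

Verify: 1574² - 819·55² = 2477476 - 2477475 = 1 ✓

x = 1574, y = 55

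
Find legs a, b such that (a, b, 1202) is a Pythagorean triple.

We need a² + b² = 1202² = 1444804.
Trying: 1102² + 480² = 1214404 + 230400 = 1444804 ✓

(1102, 480, 1202)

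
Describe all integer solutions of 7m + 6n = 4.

Step 1: Compute gcd(7, 6) = 1.
Since 1 divides 4, solutions exist.

Step 2: Find a particular solution using extended Euclidean algorithm.
We get m₀ = 4, n₀ = -4.
Check: 7*4 + 6*-4 = 4 = 4 ✓

Step 3: Write the general solution.
m = 4 + (6/1)t = 4 + 6t
n = -4 - (7/1)t = -4 - 7t
for any integer t.

m = 4 + 6t, n = -4 - 7t for integer t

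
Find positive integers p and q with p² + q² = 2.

We need to find integers p, q > 0 such that p² + q² = 2.
Trying p = 1: q² = 2 - 1² = 2 - 1 = 1
q = 1
Check: 1² + 1² = 1 + 1 = 2 ✓

2 = 1² + 1²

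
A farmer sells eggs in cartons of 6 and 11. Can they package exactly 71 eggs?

We need non-negative a, b with 6a + 11b = 71.
gcd(6, 11) = 1 divides 71.
Try a = 10: 11b = 71 - 60 = 11, so b = 1.
One way: 10 cartons of 6 and 1 cartons of 11.

Yes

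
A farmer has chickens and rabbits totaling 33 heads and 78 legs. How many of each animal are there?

Let c = chickens, r = rabbits.
Heads: c + r = 33
Legs: 2c + 4r = 78
From the first equation, c = 33 - r. Substitute:
2(33 - r) + 4r = 78
66 + 2r = 78
r = (78 - 66)/2 = 6
c = 33 - 6 = 27

Chickens: 27, Rabbits: 6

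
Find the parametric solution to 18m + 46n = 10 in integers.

Step 1: Compute gcd(18, 46) = 2.
Since 2 divides 10, solutions exist.

Step 2: Find a particular solution using extended Euclidean algorithm.
We get m₀ = -25, n₀ = 10.
Check: 18*-25 + 46*10 = 10 = 10 ✓

Step 3: Write the general solution.
m = -25 + (46/2)t = -25 + 23t
n = 10 - (18/2)t = 10 - 9t
for any integer t.

m = -25 + 23t, n = 10 - 9t for integer t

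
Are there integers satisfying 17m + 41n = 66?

Step 1: Compute gcd(17, 41).
gcd(17, 41) = 1

Step 2: Check divisibility.
Does 1 divide 66? 66 = 1 x 66, so yes.

By the theorem on linear Diophantine equations, 17m + 41n = 66 has integer solutions if and only if gcd(17, 41) divides 66. Since 1 | 66, solutions exist.

Yes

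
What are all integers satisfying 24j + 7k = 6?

Step 1: Compute gcd(24, 7) = 1.
Since 1 divides 6, solutions exist.

Step 2: Find a particular solution using extended Euclidean algorithm.
We get j₀ = -12, k₀ = 42.
Check: 24*-12 + 7*42 = 6 = 6 ✓

Step 3: Write the general solution.
j = -12 + (7/1)t = -12 + 7t
k = 42 - (24/1)t = 42 - 24t
for any integer t.

j = -12 + 7t, k = 42 - 24t for integer t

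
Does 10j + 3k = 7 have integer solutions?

Step 1: Compute gcd(10, 3).
gcd(10, 3) = 1

Step 2: Check divisibility.
Does 1 divide 7? 7 = 1 x 7, so yes.

By the theorem on linear Diophantine equations, 10j + 3k = 7 has integer solutions if and only if gcd(10, 3) divides 7. Since 1 | 7, solutions exist.

Yes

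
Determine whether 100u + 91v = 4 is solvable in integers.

Step 1: Compute gcd(100, 91).
gcd(100, 91) = 1

Step 2: Check divisibility.
Does 1 divide 4? 4 = 1 x 4, so yes.

By the theorem on linear Diophantine equations, 100u + 91v = 4 has integer solutions if and only if gcd(100, 91) divides 4. Since 1 | 4, solutions exist.

Yes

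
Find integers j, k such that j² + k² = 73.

We need to find integers j, k > 0 such that j² + k² = 73.
Trying j = 3: k² = 73 - 3² = 73 - 9 = 64
k = 8
Check: 3² + 8² = 9 + 64 = 73 ✓

73 = 3² + 8²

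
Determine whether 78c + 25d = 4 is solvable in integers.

Step 1: Compute gcd(78, 25).
gcd(78, 25) = 1

Step 2: Check divisibility.
Does 1 divide 4? 4 = 1 x 4, so yes.

By the theorem on linear Diophantine equations, 78c + 25d = 4 has integer solutions if and only if gcd(78, 25) divides 4. Since 1 | 4, solutions exist.

Yes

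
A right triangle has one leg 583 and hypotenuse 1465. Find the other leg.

b² = c² - a² = 2146225 - 339889 = 1806336
b = 1344

1344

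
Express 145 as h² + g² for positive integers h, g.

We need to find integers h, g > 0 such that h² + g² = 145.
Trying h = 1: g² = 145 - 1² = 145 - 1 = 144
g = 12
Check: 1² + 12² = 1 + 144 = 145 ✓

145 = 1² + 12²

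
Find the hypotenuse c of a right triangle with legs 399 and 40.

c² = a² + b² = 399² + 40² = 159201 + 1600 = 160801
c = sqrt(160801) = 401

401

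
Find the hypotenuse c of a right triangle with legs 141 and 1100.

c² = a² + b² = 141² + 1100² = 19881 + 1210000 = 1229881
c = sqrt(1229881) = 1109

1109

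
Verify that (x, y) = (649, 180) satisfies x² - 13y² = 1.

Compute x² = 649² = 421201
Compute 13y² = 13·180² = 13·32400 = 421200
x² - 13y² = 421201 - 421200 = 1
Since this equals 1, (649, 180) is a solution.

Yes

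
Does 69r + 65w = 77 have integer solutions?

Step 1: Compute gcd(69, 65).
gcd(69, 65) = 1

Step 2: Check divisibility.
Does 1 divide 77? 77 = 1 x 77, so yes.

By the theorem on linear Diophantine equations, 69r + 65w = 77 has integer solutions if and only if gcd(69, 65) divides 77. Since 1 | 77, solutions exist.

Yes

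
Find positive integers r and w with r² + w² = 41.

We need to find integers r, w > 0 such that r² + w² = 41.
Trying r = 4: w² = 41 - 4² = 41 - 16 = 25
w = 5
Check: 4² + 5² = 16 + 25 = 41 ✓

41 = 4² + 5²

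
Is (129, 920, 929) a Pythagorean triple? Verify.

Compute a² + b² = 129² + 920² = 16641 + 846400 = 863041
Compute c² = 929² = 863041
Since 863041 = 863041, confirmed.

Yes, it is a Pythagorean triple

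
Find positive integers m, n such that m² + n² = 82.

Search for m with 82 - m² a perfect square.
m = 1: 82 - 1² = 82 - 1 = 81 = 9² ✓
So m = 1, n = 9.

m = 1, n = 9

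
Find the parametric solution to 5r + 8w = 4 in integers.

Step 1: Compute gcd(5, 8) = 1.
Since 1 divides 4, solutions exist.

Step 2: Find a particular solution using extended Euclidean algorithm.
We get r₀ = -12, w₀ = 8.
Check: 5*-12 + 8*8 = 4 = 4 ✓

Step 3: Write the general solution.
r = -12 + (8/1)t = -12 + 8t
w = 8 - (5/1)t = 8 - 5t
for any integer t.

r = -12 + 8t, w = 8 - 5t for integer t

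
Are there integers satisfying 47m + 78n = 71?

Step 1: Compute gcd(47, 78).
gcd(47, 78) = 1

Step 2: Check divisibility.
Does 1 divide 71? 71 = 1 x 71, so yes.

By the theorem on linear Diophantine equations, 47m + 78n = 71 has integer solutions if and only if gcd(47, 78) divides 71. Since 1 | 71, solutions exist.

Yes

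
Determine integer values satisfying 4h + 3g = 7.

Step 1: Check solvability.
gcd(4, 3) = 1
Since 1 divides 7, solutions exist.

Step 2: Apply extended Euclidean algorithm to find gcd.
We find integers such that 4*x0 + 3*y0 = 1

Step 3: Scale the particular solution.
Multiply by 7/1 = 7:
h = 7, g = -7

Step 4: Verify.
4*(7) + 3*(-7) = 7 = 7 ✓

h = 7, g = -7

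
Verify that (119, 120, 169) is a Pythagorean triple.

Compute a² + b²:
119² + 120² = 14161 + 14400 = 28561
Compute c²:
169² = 28561
Since 28561 = 28561, it is a Pythagorean triple.

Yes, it is a Pythagorean triple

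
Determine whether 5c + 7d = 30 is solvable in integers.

Step 1: Compute gcd(5, 7).
gcd(5, 7) = 1

Step 2: Check divisibility.
Does 1 divide 30? 30 = 1 x 30, so yes.

By the theorem on linear Diophantine equations, 5c + 7d = 30 has integer solutions if and only if gcd(5, 7) divides 30. Since 1 | 30, solutions exist.

Yes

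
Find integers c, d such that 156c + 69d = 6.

Step 1: Check solvability.
gcd(156, 69) = 3
Since 3 divides 6, solutions exist.

Step 2: Apply extended Euclidean algorithm to find gcd.
We find integers such that 156*x0 + 69*y0 = 3

Step 3: Scale the particular solution.
Multiply by 6/3 = 2:
c = 8, d = -18

Step 4: Verify.
156*(8) + 69*(-18) = 6 = 6 ✓

c = 8, d = -18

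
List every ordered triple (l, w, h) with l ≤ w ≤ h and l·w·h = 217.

Iterate l from 1 to ⌊217^(1/3)⌋. For each l dividing 217, iterate w ≥ l with w dividing 217/l, and set h = 217/(l·w).
Triples found (2): (1×1×217), (1×7×31)

(1×1×217), (1×7×31)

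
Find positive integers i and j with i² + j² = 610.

We need to find integers i, j > 0 such that i² + j² = 610.
Trying i = 9: j² = 610 - 9² = 610 - 81 = 529
j = 23
Check: 9² + 23² = 81 + 529 = 610 ✓

610 = 9² + 23²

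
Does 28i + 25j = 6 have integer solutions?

Step 1: Compute gcd(28, 25).
gcd(28, 25) = 1

Step 2: Check divisibility.
Does 1 divide 6? 6 = 1 x 6, so yes.

By the theorem on linear Diophantine equations, 28i + 25j = 6 has integer solutions if and only if gcd(28, 25) divides 6. Since 1 | 6, solutions exist.

Yes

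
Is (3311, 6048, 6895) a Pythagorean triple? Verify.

Compute a² + b² = 3311² + 6048² = 10962721 + 36578304 = 47541025
Compute c² = 6895² = 47541025
Since 47541025 = 47541025, confirmed.

Yes, it is a Pythagorean triple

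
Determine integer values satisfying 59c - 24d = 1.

Step 1: Check solvability.
gcd(59, 24) = 1
Since 1 divides 1, solutions exist.

Step 2: Apply extended Euclidean algorithm to find gcd.
We find integers such that 59*x0 + 24*y0 = 1

Step 3: Scale the particular solution.
Multiply by 1/1 = 1:
c = 11, d = 27

Step 4: Verify.
59*(11) - 24*(27) = 1 = 1 ✓

c = 11, d = 27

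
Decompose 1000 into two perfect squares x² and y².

We need to find integers x, y > 0 such that x² + y² = 1000.
Trying x = 10: y² = 1000 - 10² = 1000 - 100 = 900
y = 30
Check: 10² + 30² = 100 + 900 = 1000 ✓

1000 = 10² + 30²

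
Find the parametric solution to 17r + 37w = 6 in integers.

Step 1: Compute gcd(17, 37) = 1.
Since 1 divides 6, solutions exist.

Step 2: Find a particular solution using extended Euclidean algorithm.
We get r₀ = -78, w₀ = 36.
Check: 17*-78 + 37*36 = 6 = 6 ✓

Step 3: Write the general solution.
r = -78 + (37/1)t = -78 + 37t
w = 36 - (17/1)t = 36 - 17t
for any integer t.

r = -78 + 37t, w = 36 - 17t for integer t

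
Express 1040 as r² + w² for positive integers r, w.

We need to find integers r, w > 0 such that r² + w² = 1040.
Trying r = 4: w² = 1040 - 4² = 1040 - 16 = 1024
w = 32
Check: 4² + 32² = 16 + 1024 = 1040 ✓

1040 = 4² + 32²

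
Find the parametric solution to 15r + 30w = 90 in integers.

Step 1: Compute gcd(15, 30) = 15.
Since 15 divides 90, solutions exist.

Step 2: Find a particular solution using extended Euclidean algorithm.
We get r₀ = 6, w₀ = 0.
Check: 15*6 + 30*0 = 90 = 90 ✓

Step 3: Write the general solution.
r = 6 + (30/15)t = 6 + 2t
w = 0 - (15/15)t = 0 - 1t
for any integer t.

r = 6 + 2t, w = 0 - 1t for integer t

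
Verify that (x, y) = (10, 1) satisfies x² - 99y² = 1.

Compute x² = 10² = 100
Compute 99y² = 99·1² = 99·1 = 99
x² - 99y² = 100 - 99 = 1
Since this equals 1, (10, 1) is a solution.

Yes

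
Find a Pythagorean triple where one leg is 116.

We need the other leg and hypotenuse such that 116² + x² = c².
Take x = 837, c = 845: 116² + 837² = 13456 + 700569 = 714025 = 845² ✓
Triple: (837, 116, 845)

(837, 116, 845)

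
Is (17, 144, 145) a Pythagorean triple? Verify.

Compute a² + b² = 17² + 144² = 289 + 20736 = 21025
Compute c² = 145² = 21025
Since 21025 = 21025, confirmed.

Yes, it is a Pythagorean triple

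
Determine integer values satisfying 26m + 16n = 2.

Step 1: Check solvability.
gcd(26, 16) = 2
Since 2 divides 2, solutions exist.

Step 2: Apply extended Euclidean algorithm to find gcd.
We find integers such that 26*x0 + 16*y0 = 2

Step 3: Scale the particular solution.
Multiply by 2/2 = 1:
m = -3, n = 5

Step 4: Verify.
26*(-3) + 16*(5) = 2 = 2 ✓

m = -3, n = 5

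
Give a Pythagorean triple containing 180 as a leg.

We need the other leg and hypotenuse such that 180² + x² = c².
Take x = 19, c = 181: 180² + 19² = 32400 + 361 = 32761 = 181² ✓
Triple: (19, 180, 181)

(19, 180, 181)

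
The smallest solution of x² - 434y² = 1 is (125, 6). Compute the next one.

Solutions to x² - Dy² = 1 are generated by powers of (x₀ + y₀√D).
The next solution satisfies x₁ + y₁√434 = (x₀ + y₀√434)², giving:
x₁ = x₀² + 434y₀² = 125² + 434·6² = 15625 + 15624 = 31249
y₁ = 2x₀y₀ = 2·125·6 = 1500

Verify: 31249² - 434·1500² = 976500001 - 976500000 = 1 ✓

x = 31249, y = 1500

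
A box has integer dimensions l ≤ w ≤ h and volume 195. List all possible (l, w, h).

Iterate l from 1 to ⌊195^(1/3)⌋. For each l dividing 195, iterate w ≥ l with w dividing 195/l, and set h = 195/(l·w).
Triples found (5): (1×1×195), (1×3×65), (1×5×39), (1×13×15), (3×5×13)

(1×1×195), (1×3×65), (1×5×39), (1×13×15), (3×5×13)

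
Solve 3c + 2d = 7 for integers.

Step 1: Check solvability.
gcd(3, 2) = 1
Since 1 divides 7, solutions exist.

Step 2: Apply extended Euclidean algorithm to find gcd.
We find integers such that 3*x0 + 2*y0 = 1

Step 3: Scale the particular solution.
Multiply by 7/1 = 7:
c = 7, d = -7

Step 4: Verify.
3*(7) + 2*(-7) = 7 = 7 ✓

c = 7, d = -7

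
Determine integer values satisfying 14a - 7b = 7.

Step 1: Check solvability.
gcd(14, 7) = 7
Since 7 divides 7, solutions exist.

Step 2: Apply extended Euclidean algorithm to find gcd.
We find integers such that 14*x0 + 7*y0 = 7

Step 3: Scale the particular solution.
Multiply by 7/7 = 1:
a = 0, b = -1

Step 4: Verify.
14*(0) - 7*(-1) = 7 = 7 ✓

a = 0, b = -1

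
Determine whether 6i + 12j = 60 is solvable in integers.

Step 1: Compute gcd(6, 12).
gcd(6, 12) = 6

Step 2: Check divisibility.
Does 6 divide 60? 60 = 6 x 10, so yes.

By the theorem on linear Diophantine equations, 6i + 12j = 60 has integer solutions if and only if gcd(6, 12) divides 60. Since 6 | 60, solutions exist.

Yes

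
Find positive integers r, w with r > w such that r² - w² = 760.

Factor: r² - w² = (r+w)(r-w) = 760.
We need two factors of 760 with the same parity.
Use r+w = 380 and r-w = 2 (product 380·2 = 760).
Adding: 2r = 382, so r = 191.
Subtracting: 2w = 378, so w = 189.
Check: 191² - 189² = 36481 - 35721 = 760 ✓

r = 191, w = 189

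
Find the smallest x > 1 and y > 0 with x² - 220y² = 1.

We seek the smallest positive integers (x, y) with x² - 220y² = 1, i.e., x² = 220y² + 1.
Try successive y values:
y = 1: x² = 220·1² + 1 = 221, not a perfect square
y = 2: x² = 220·2² + 1 = 881, not a perfect square
y = 3: x² = 220·3² + 1 = 1981, not a perfect square
... continuing the search (or via continued fractions) ...
y = 6: x² = 220·6² + 1 = 7921, x = 89 ✓

Verify: 89² - 220·6² = 7921 - 7920 = 1 ✓

x = 89, y = 6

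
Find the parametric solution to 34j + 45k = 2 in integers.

Step 1: Compute gcd(34, 45) = 1.
Since 1 divides 2, solutions exist.

Step 2: Find a particular solution using extended Euclidean algorithm.
We get j₀ = 8, k₀ = -6.
Check: 34*8 + 45*-6 = 2 = 2 ✓

Step 3: Write the general solution.
j = 8 + (45/1)t = 8 + 45t
k = -6 - (34/1)t = -6 - 34t
for any integer t.

j = 8 + 45t, k = -6 - 34t for integer t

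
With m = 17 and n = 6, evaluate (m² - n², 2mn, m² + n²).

a = m² - n² = 289 - 36 = 253
b = 2mn = 2·17·6 = 204
c = m² + n² = 289 + 36 = 325
Verify: 253² + 204² = 64009 + 41616 = 105625 = 325² ✓

(253, 204, 325)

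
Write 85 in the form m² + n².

We need to find integers m, n > 0 such that m² + n² = 85.
Trying m = 2: n² = 85 - 2² = 85 - 4 = 81
n = 9
Check: 2² + 9² = 4 + 81 = 85 ✓

85 = 2² + 9²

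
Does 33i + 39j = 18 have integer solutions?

Step 1: Compute gcd(33, 39).
gcd(33, 39) = 3

Step 2: Check divisibility.
Does 3 divide 18? 18 = 3 x 6, so yes.

By the theorem on linear Diophantine equations, 33i + 39j = 18 has integer solutions if and only if gcd(33, 39) divides 18. Since 3 | 18, solutions exist.

Yes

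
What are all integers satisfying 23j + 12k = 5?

Step 1: Compute gcd(23, 12) = 1.
Since 1 divides 5, solutions exist.

Step 2: Find a particular solution using extended Euclidean algorithm.
We get j₀ = -5, k₀ = 10.
Check: 23*-5 + 12*10 = 5 = 5 ✓

Step 3: Write the general solution.
j = -5 + (12/1)t = -5 + 12t
k = 10 - (23/1)t = 10 - 23t
for any integer t.

j = -5 + 12t, k = 10 - 23t for integer t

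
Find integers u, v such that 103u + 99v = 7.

Step 1: Check solvability.
gcd(103, 99) = 1
Since 1 divides 7, solutions exist.

Step 2: Apply extended Euclidean algorithm to find gcd.
We find integers such that 103*x0 + 99*y0 = 1

Step 3: Scale the particular solution.
Multiply by 7/1 = 7:
u = 175, v = -182

Step 4: Verify.
103*(175) + 99*(-182) = 7 = 7 ✓

u = 175, v = -182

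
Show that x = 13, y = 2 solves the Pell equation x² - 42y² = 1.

Compute x² = 13² = 169
Compute 42y² = 42·2² = 42·4 = 168
x² - 42y² = 169 - 168 = 1
Since this equals 1, (13, 2) is a solution.

Yes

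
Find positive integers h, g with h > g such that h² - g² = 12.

Factor: h² - g² = (h+g)(h-g) = 12.
We need two factors of 12 with the same parity.
Use h+g = 6 and h-g = 2 (product 6·2 = 12).
Adding: 2h = 8, so h = 4.
Subtracting: 2g = 4, so g = 2.
Check: 4² - 2² = 16 - 4 = 12 ✓

h = 4, g = 2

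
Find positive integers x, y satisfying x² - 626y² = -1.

We need x² = 626y² - 1. Try successive y:
y = 1: x² = 626·1² - 1 = 625 = 25² ✓
Check: 25² - 626·1² = 625 - 626 = -1 ✓

x = 25, y = 1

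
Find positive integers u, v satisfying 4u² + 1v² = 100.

Try small values of u and check whether (100 - 4u²)/1 is a perfect square.
u = 3: 4·3² = 36, so 1v² = 100 - 36 = 64, giving v² = 64, v = 8.
Check: 4·3² + 1·8² = 36 + 64 = 100 ✓

u = 3, v = 8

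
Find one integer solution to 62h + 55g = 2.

Step 1: Check solvability.
gcd(62, 55) = 1
Since 1 divides 2, solutions exist.

Step 2: Apply extended Euclidean algorithm to find gcd.
We find integers such that 62*x0 + 55*y0 = 1

Step 3: Scale the particular solution.
Multiply by 2/1 = 2:
h = 16, g = -18

Step 4: Verify.
62*(16) + 55*(-18) = 2 = 2 ✓

h = 16, g = -18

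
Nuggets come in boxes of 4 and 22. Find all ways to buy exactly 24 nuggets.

We need non-negative integers (x, y) with 4x + 22y = 24.
For each x in 0..6, check if 24 - 4x is a non-negative multiple of 22.
x = 6: 22y = 0, y = 0 ✓

(6 boxes of 4, 0 boxes of 22)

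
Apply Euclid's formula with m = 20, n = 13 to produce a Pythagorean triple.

a = m² - n² = 20² - 13² = 400 - 169 = 231
b = 2mn = 2·20·13 = 520
c = m² + n² = 400 + 169 = 569
Verify: 231² + 520² = 53361 + 270400 = 323761 = 569² ✓

(231, 520, 569)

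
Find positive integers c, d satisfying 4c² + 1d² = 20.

Try small values of c and check whether (20 - 4c²)/1 is a perfect square.
c = 2: 4·2² = 16, so 1d² = 20 - 16 = 4, giving d² = 4, d = 2.
Check: 4·2² + 1·2² = 16 + 4 = 20 ✓

c = 2, d = 2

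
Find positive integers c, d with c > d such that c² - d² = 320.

Factor: c² - d² = (c+d)(c-d) = 320.
We need two factors of 320 with the same parity.
Use c+d = 160 and c-d = 2 (product 160·2 = 320).
Adding: 2c = 162, so c = 81.
Subtracting: 2d = 158, so d = 79.
Check: 81² - 79² = 6561 - 6241 = 320 ✓

c = 81, d = 79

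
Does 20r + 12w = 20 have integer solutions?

Step 1: Compute gcd(20, 12).
gcd(20, 12) = 4

Step 2: Check divisibility.
Does 4 divide 20? 20 = 4 x 5, so yes.

By the theorem on linear Diophantine equations, 20r + 12w = 20 has integer solutions if and only if gcd(20, 12) divides 20. Since 4 | 20, solutions exist.

Yes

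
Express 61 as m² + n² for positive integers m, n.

We need to find integers m, n > 0 such that m² + n² = 61.
Trying m = 5: n² = 61 - 5² = 61 - 25 = 36
n = 6
Check: 5² + 6² = 25 + 36 = 61 ✓

61 = 5² + 6²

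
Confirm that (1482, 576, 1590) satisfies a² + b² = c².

Compute a² + b² = 1482² + 576² = 2196324 + 331776 = 2528100
Compute c² = 1590² = 2528100
Since 2528100 = 2528100, confirmed.

Yes, it is a Pythagorean triple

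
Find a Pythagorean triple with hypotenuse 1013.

We need a² + b² = 1013² = 1026169.
Trying: 45² + 1012² = 2025 + 1024144 = 1026169 ✓

(45, 1012, 1013)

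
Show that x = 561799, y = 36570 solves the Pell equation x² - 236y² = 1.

Compute x² = 561799² = 315618116401
Compute 236y² = 236·36570² = 236·1337364900 = 315618116400
x² - 236y² = 315618116401 - 315618116400 = 1
Since this equals 1, (561799, 36570) is a solution.

Yes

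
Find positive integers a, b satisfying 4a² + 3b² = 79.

Try small values of a and check whether (79 - 4a²)/3 is a perfect square.
a = 1: 4·1² = 4, so 3b² = 79 - 4 = 75, giving b² = 25, b = 5.
Check: 4·1² + 3·5² = 4 + 75 = 79 ✓

a = 1, b = 5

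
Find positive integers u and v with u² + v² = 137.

We need to find integers u, v > 0 such that u² + v² = 137.
Trying u = 4: v² = 137 - 4² = 137 - 16 = 121
v = 11
Check: 4² + 11² = 16 + 121 = 137 ✓

137 = 4² + 11²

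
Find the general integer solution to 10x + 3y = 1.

Step 1: Compute gcd(10, 3) = 1.
Since 1 divides 1, solutions exist.

Step 2: Find a particular solution using extended Euclidean algorithm.
We get x₀ = 1, y₀ = -3.
Check: 10*1 + 3*-3 = 1 = 1 ✓

Step 3: Write the general solution.
x = 1 + (3/1)t = 1 + 3t
y = -3 - (10/1)t = -3 - 10t
for any integer t.

x = 1 + 3t, y = -3 - 10t for integer t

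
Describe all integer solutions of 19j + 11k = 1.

Step 1: Compute gcd(19, 11) = 1.
Since 1 divides 1, solutions exist.

Step 2: Find a particular solution using extended Euclidean algorithm.
We get j₀ = -4, k₀ = 7.
Check: 19*-4 + 11*7 = 1 = 1 ✓

Step 3: Write the general solution.
j = -4 + (11/1)t = -4 + 11t
k = 7 - (19/1)t = 7 - 19t
for any integer t.

j = -4 + 11t, k = 7 - 19t for integer t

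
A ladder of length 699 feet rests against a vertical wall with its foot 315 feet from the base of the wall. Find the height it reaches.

The ladder, wall, and ground form a right triangle with hypotenuse 699 and one leg 315.
By the Pythagorean theorem: h² = 699² - 315² = 488601 - 99225 = 389376
h = √389376 = 624 feet

624 feet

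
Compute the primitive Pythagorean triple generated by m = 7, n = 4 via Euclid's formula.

a = m² - n² = 7² - 4² = 49 - 16 = 33
b = 2mn = 2·7·4 = 56
c = m² + n² = 49 + 16 = 65
Verify: 33² + 56² = 1089 + 3136 = 4225 = 65² ✓

(33, 56, 65)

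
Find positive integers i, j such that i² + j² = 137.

Search for i with 137 - i² a perfect square.
i = 4: 137 - 4² = 137 - 16 = 121 = 11² ✓
So i = 4, j = 11.

i = 4, j = 11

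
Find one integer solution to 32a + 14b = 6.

Step 1: Check solvability.
gcd(32, 14) = 2
Since 2 divides 6, solutions exist.

Step 2: Apply extended Euclidean algorithm to find gcd.
We find integers such that 32*x0 + 14*y0 = 2

Step 3: Scale the particular solution.
Multiply by 6/2 = 3:
a = -9, b = 21

Step 4: Verify.
32*(-9) + 14*(21) = 6 = 6 ✓

a = -9, b = 21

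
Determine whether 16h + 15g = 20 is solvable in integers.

Step 1: Compute gcd(16, 15).
gcd(16, 15) = 1

Step 2: Check divisibility.
Does 1 divide 20? 20 = 1 x 20, so yes.

By the theorem on linear Diophantine equations, 16h + 15g = 20 has integer solutions if and only if gcd(16, 15) divides 20. Since 1 | 20, solutions exist.

Yes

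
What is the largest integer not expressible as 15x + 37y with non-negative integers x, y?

For two coprime denominations a and b, the Frobenius number (largest value not representable as a non-negative combination) is ab - a - b.
Here gcd(15, 37) = 1, so they are coprime.
F(15, 37) = 15·37 - 15 - 37 = 555 - 52 = 503

503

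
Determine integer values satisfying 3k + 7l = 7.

Step 1: Check solvability.
gcd(3, 7) = 1
Since 1 divides 7, solutions exist.

Step 2: Apply extended Euclidean algorithm to find gcd.
We find integers such that 3*x0 + 7*y0 = 1

Step 3: Scale the particular solution.
Multiply by 7/1 = 7:
k = -14, l = 7

Step 4: Verify.
3*(-14) + 7*(7) = 7 = 7 ✓

k = -14, l = 7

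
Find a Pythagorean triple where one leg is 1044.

We need the other leg and hypotenuse such that 1044² + x² = c².
Take x = 517, c = 1165: 1044² + 517² = 1089936 + 267289 = 1357225 = 1165² ✓
Triple: (517, 1044, 1165)

(517, 1044, 1165)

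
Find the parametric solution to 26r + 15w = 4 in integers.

Step 1: Compute gcd(26, 15) = 1.
Since 1 divides 4, solutions exist.

Step 2: Find a particular solution using extended Euclidean algorithm.
We get r₀ = -16, w₀ = 28.
Check: 26*-16 + 15*28 = 4 = 4 ✓

Step 3: Write the general solution.
r = -16 + (15/1)t = -16 + 15t
w = 28 - (26/1)t = 28 - 26t
for any integer t.

r = -16 + 15t, w = 28 - 26t for integer t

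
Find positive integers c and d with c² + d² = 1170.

We need to find integers c, d > 0 such that c² + d² = 1170.
Trying c = 9: d² = 1170 - 9² = 1170 - 81 = 1089
d = 33
Check: 9² + 33² = 81 + 1089 = 1170 ✓

1170 = 9² + 33²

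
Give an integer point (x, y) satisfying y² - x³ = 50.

Try small integer x values and check whether x³ + 50 is a perfect square.
x = -1: x³ + 50 = -1³ + 50 = -1 + 50 = 49
Is 49 a perfect square? 7² = 49 ✓
So (x, y) = (-1, -7) is a solution.

x = -1, y = -7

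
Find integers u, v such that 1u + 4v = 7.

Step 1: Check solvability.
gcd(1, 4) = 1
Since 1 divides 7, solutions exist.

Step 2: Apply extended Euclidean algorithm to find gcd.
We find integers such that 1*x0 + 4*y0 = 1

Step 3: Scale the particular solution.
Multiply by 7/1 = 7:
u = 7, v = 0

Step 4: Verify.
1*(7) + 4*(0) = 7 = 7 ✓

u = 7, v = 0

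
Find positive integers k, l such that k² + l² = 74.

Search for k with 74 - k² a perfect square.
k = 5: 74 - 5² = 74 - 25 = 49 = 7² ✓
So k = 5, l = 7.

k = 5, l = 7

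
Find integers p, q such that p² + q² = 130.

We need to find integers p, q > 0 such that p² + q² = 130.
Trying p = 3: q² = 130 - 3² = 130 - 9 = 121
q = 11
Check: 3² + 11² = 9 + 121 = 130 ✓

130 = 3² + 11²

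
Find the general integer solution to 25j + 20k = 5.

Step 1: Compute gcd(25, 20) = 5.
Since 5 divides 5, solutions exist.

Step 2: Find a particular solution using extended Euclidean algorithm.
We get j₀ = 1, k₀ = -1.
Check: 25*1 + 20*-1 = 5 = 5 ✓

Step 3: Write the general solution.
j = 1 + (20/5)t = 1 + 4t
k = -1 - (25/5)t = -1 - 5t
for any integer t.

j = 1 + 4t, k = -1 - 5t for integer t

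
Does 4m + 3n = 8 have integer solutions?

Step 1: Compute gcd(4, 3).
gcd(4, 3) = 1

Step 2: Check divisibility.
Does 1 divide 8? 8 = 1 x 8, so yes.

By the theorem on linear Diophantine equations, 4m + 3n = 8 has integer solutions if and only if gcd(4, 3) divides 8. Since 1 | 8, solutions exist.

Yes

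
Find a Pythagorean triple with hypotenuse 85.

We need a² + b² = 85² = 7225.
Trying: 13² + 84² = 169 + 7056 = 7225 ✓

(13, 84, 85)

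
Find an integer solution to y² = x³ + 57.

Try small integer x values and check whether x³ + 57 is a perfect square.
x = 4: x³ + 57 = 4³ + 57 = 64 + 57 = 121
Is 121 a perfect square? 11² = 121 ✓
So (x, y) = (4, 11) is a solution.

x = 4, y = 11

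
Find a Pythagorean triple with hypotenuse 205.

We need a² + b² = 205² = 42025.
Trying: 133² + 156² = 17689 + 24336 = 42025 ✓

(133, 156, 205)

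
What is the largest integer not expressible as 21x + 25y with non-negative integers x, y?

For two coprime denominations a and b, the Frobenius number (largest value not representable as a non-negative combination) is ab - a - b.
Here gcd(21, 25) = 1, so they are coprime.
F(21, 25) = 21·25 - 21 - 25 = 525 - 46 = 479

479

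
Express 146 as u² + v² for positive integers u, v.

We need to find integers u, v > 0 such that u² + v² = 146.
Trying u = 5: v² = 146 - 5² = 146 - 25 = 121
v = 11
Check: 5² + 11² = 25 + 121 = 146 ✓

146 = 5² + 11²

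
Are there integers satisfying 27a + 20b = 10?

Step 1: Compute gcd(27, 20).
gcd(27, 20) = 1

Step 2: Check divisibility.
Does 1 divide 10? 10 = 1 x 10, so yes.

By the theorem on linear Diophantine equations, 27a + 20b = 10 has integer solutions if and only if gcd(27, 20) divides 10. Since 1 | 10, solutions exist.

Yes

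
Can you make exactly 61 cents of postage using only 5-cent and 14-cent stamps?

We need non-negative x, y with 5x + 14y = 61.
gcd(5, 14) = 1 divides 61, so integer solutions exist.
Search for a non-negative one: x = 1 gives 14y = 61 - 5 = 56, so y = 4.
Check: 5·1 + 14·4 = 61 ✓

Yes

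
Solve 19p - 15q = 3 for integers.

Step 1: Check solvability.
gcd(19, 15) = 1
Since 1 divides 3, solutions exist.

Step 2: Apply extended Euclidean algorithm to find gcd.
We find integers such that 19*x0 + 15*y0 = 1

Step 3: Scale the particular solution.
Multiply by 3/1 = 3:
p = 12, q = 15

Step 4: Verify.
19*(12) - 15*(15) = 3 = 3 ✓

p = 12, q = 15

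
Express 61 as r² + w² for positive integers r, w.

We need to find integers r, w > 0 such that r² + w² = 61.
Trying r = 5: w² = 61 - 5² = 61 - 25 = 36
w = 6
Check: 5² + 6² = 25 + 36 = 61 ✓

61 = 5² + 6²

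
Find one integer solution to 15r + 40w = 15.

Step 1: Check solvability.
gcd(15, 40) = 5
Since 5 divides 15, solutions exist.

Step 2: Apply extended Euclidean algorithm to find gcd.
We find integers such that 15*x0 + 40*y0 = 5

Step 3: Scale the particular solution.
Multiply by 15/5 = 3:
r = 9, w = -3

Step 4: Verify.
15*(9) + 40*(-3) = 15 = 15 ✓

r = 9, w = -3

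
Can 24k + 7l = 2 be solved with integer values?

Step 1: Compute gcd(24, 7).
gcd(24, 7) = 1

Step 2: Check divisibility.
Does 1 divide 2? 2 = 1 x 2, so yes.

By the theorem on linear Diophantine equations, 24k + 7l = 2 has integer solutions if and only if gcd(24, 7) divides 2. Since 1 | 2, solutions exist.

Yes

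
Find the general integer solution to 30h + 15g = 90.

Step 1: Compute gcd(30, 15) = 15.
Since 15 divides 90, solutions exist.

Step 2: Find a particular solution using extended Euclidean algorithm.
We get h₀ = 0, g₀ = 6.
Check: 30*0 + 15*6 = 90 = 90 ✓

Step 3: Write the general solution.
h = 0 + (15/15)t = 0 + 1t
g = 6 - (30/15)t = 6 - 2t
for any integer t.

h = 0 + 1t, g = 6 - 2t for integer t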